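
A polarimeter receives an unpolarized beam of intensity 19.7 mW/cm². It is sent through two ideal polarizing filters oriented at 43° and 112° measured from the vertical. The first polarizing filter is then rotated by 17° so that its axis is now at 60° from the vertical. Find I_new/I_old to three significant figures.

Before rotation:
Unpolarized light through the first polarizer → I₁ = ½ I₀, now polarized at 43°.
I₂ = I₁ cos²(112° − 43°) = 0.5 I₀ · cos²(69°) = 0.06421 I₀.
After rotation:
Unpolarized light through the first polarizer → I₁ = ½ I₀, now polarized at 60°.
I₂ = I₁ cos²(112° − 60°) = 0.5 I₀ · cos²(52°) = 0.1895 I₀.
Ratio = 0.1895 / 0.06421 = 2.951.

I_new/I_old ≈ 2.95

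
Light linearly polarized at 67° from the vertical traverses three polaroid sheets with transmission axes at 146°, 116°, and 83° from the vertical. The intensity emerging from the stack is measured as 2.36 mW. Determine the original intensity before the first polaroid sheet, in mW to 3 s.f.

I₁ = I₀ cos²(146° − 67°) = I₀ cos²(79°) = 0.03641 I₀.
I₂ = I₁ cos²(116° − 146°) = 0.03641 I₀ · cos²(30°) = 0.02731 I₀.
I₃ = I₂ cos²(83° − 116°) = 0.02731 I₀ · cos²(33°) = 0.01921 I₀.
So 2.36 mW = 0.01921 I₀, giving I₀ = 2.36/0.01921 = 122.9 mW.

I₀ ≈ 123 mW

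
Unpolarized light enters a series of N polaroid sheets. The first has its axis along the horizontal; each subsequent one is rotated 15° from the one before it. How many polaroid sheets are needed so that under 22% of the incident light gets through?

N = 13

First polarizer halves the unpolarized light: factor 1/2.
Each further stage multiplies by cos²(15°) = 0.933.
After N polarizers: T = 0.5·0.933^(N−1). Require T < 0.22 ⇒ N−1 > ln(0.22/0.5)/ln(0.933) = 11.84, so N−1 ≥ 12 and N = 13.
Check: N=13 gives T = 0.2176 < 0.22; N=12 gives T = 0.2332.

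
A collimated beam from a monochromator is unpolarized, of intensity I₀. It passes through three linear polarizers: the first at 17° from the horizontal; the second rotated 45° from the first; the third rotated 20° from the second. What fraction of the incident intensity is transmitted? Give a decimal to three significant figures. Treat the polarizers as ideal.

≈ 0.221 I₀

Unpolarized light through the first polarizer → I₁ = ½ I₀, now polarized at 17°.
I₂ = I₁ cos²(45°) = 0.5 · 0.5 I₀ = 0.25 I₀.
I₃ = I₂ cos²(20°) = 0.25 · 0.883 I₀ = 0.2208 I₀.
Transmitted fraction = 0.2208.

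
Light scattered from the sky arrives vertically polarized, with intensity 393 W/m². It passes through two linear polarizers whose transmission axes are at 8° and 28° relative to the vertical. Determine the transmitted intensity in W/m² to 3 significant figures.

By Malus's law, I₁ = 393 W/m² · cos²(8°) = 385.4 W/m².
I₂ = I₁ · cos²(20°) = 385.4 · 0.883 = 340.3 W/m².

I ≈ 340 W/m²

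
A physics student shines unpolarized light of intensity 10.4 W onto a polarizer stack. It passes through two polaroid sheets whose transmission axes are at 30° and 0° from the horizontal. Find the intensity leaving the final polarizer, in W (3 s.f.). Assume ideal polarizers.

Unpolarized light through the first polarizer → I₁ = 10.4 W/2 = 5.2 W, polarized at 30°.
I₂ = I₁ · cos²(30°) = 5.2 · 0.75 = 3.9 W.

I ≈ 3.90 W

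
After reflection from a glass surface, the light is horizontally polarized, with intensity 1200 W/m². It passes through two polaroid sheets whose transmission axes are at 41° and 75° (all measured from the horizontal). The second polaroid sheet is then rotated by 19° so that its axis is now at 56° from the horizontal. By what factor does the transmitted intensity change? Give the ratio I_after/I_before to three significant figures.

I_new/I_old ≈ 1.36

Before rotation:
I₁ = I₀ cos²(41° − 0°) = I₀ cos²(41°) = 0.5696 I₀.
I₂ = I₁ cos²(75° − 41°) = 0.5696 I₀ · cos²(34°) = 0.3915 I₀.
After rotation:
I₁ = I₀ cos²(41° − 0°) = I₀ cos²(41°) = 0.5696 I₀.
I₂ = I₁ cos²(56° − 41°) = 0.5696 I₀ · cos²(15°) = 0.5314 I₀.
Ratio = 0.5314 / 0.3915 = 1.357.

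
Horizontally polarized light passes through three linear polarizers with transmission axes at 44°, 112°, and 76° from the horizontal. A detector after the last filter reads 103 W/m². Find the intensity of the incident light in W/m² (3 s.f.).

I₀ ≈ 2170 W/m²

By Malus's law, I₁ = I₀ cos²(44° − 0°) = I₀ cos²(44°) = 0.5174 I₀.
I₂ = I₁ cos²(112° − 44°) = 0.5174 I₀ · cos²(68°) = 0.07261 I₀.
I₃ = I₂ cos²(76° − 112°) = 0.07261 I₀ · cos²(36°) = 0.04753 I₀.
So 103 W/m² = 0.04753 I₀, giving I₀ = 103/0.04753 = 2167 W/m².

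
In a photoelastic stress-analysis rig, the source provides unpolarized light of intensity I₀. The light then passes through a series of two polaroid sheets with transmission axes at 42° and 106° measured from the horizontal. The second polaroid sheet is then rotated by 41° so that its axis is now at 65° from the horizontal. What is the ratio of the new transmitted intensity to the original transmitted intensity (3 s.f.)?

I_new/I_old ≈ 4.41

Before rotation:
Unpolarized light through the first polarizer → I₁ = ½ I₀, now polarized at 42°.
I₂ = I₁ cos²(106° − 42°) = 0.5 I₀ · cos²(64°) = 0.09608 I₀.
After rotation:
Unpolarized light through the first polarizer → I₁ = ½ I₀, now polarized at 42°.
I₂ = I₁ cos²(65° − 42°) = 0.5 I₀ · cos²(23°) = 0.4237 I₀.
Ratio = 0.4237 / 0.09608 = 4.409.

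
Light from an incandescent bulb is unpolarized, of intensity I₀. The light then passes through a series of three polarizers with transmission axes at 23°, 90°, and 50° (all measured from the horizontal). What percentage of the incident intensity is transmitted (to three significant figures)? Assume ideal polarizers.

≈ 4.48%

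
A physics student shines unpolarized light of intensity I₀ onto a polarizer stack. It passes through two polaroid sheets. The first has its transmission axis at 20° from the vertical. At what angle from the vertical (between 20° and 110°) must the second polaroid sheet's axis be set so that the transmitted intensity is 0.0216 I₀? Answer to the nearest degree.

Unpolarized light through the first polarizer → I₁ = ½ I₀, now polarized at 20°.
Need I₂/I₀ = 0.0216, so cos²(θ − 20°) = 0.0216 / 0.5 = 0.0432.
θ − 20° = arccos(√0.0432) = 78.0°, giving θ ≈ 20 + 78.0 = 98.0°.

θ ≈ 98°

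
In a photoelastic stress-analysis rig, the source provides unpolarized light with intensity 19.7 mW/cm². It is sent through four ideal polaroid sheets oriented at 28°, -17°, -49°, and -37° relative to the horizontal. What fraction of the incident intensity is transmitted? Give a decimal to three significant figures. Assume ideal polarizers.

Unpolarized light through the first polarizer → I₁ = 19.7 mW/cm²/2 = 9.85 mW/cm², polarized at 28°.
I₂ = I₁ · cos²(45°) = 9.85 · 0.5 = 4.925 mW/cm².
I₃ = I₂ · cos²(32°) = 4.925 · 0.7192 = 3.542 mW/cm².
I₄ = I₃ · cos²(12°) = 3.542 · 0.9568 = 3.389 mW/cm².
Transmitted fraction = 0.172.

I/I₀ ≈ 0.172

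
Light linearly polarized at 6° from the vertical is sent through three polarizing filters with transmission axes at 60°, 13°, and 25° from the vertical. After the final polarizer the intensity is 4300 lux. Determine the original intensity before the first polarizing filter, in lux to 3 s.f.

I₁ = I₀ cos²(60° − 6°) = I₀ cos²(54°) = 0.3455 I₀.
I₂ = I₁ cos²(13° − 60°) = 0.3455 I₀ · cos²(47°) = 0.1607 I₀.
I₃ = I₂ cos²(25° − 13°) = 0.1607 I₀ · cos²(12°) = 0.1537 I₀.
So 4300 lux = 0.1537 I₀, giving I₀ = 4300/0.1537 = 2.797e+04 lux.

I₀ ≈ 2.80e4 lux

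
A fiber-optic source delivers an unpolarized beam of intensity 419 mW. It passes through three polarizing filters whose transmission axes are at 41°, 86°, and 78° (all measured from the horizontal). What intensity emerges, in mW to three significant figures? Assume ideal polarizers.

Unpolarized light through the first polarizer → I₁ = 419 mW/2 = 209.5 mW, polarized at 41°.
I₂ = I₁ · cos²(45°) = 209.5 · 0.5 = 104.8 mW.
I₃ = I₂ · cos²(8°) = 104.8 · 0.9806 = 102.7 mW.

I ≈ 103 mW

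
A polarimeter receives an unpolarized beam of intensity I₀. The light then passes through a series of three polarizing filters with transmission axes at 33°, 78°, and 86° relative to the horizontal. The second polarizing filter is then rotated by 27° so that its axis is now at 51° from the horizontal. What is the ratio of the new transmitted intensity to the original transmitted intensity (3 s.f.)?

Before rotation:
Unpolarized light through the first polarizer → I₁ = ½ I₀, now polarized at 33°.
I₂ = I₁ cos²(78° − 33°) = 0.5 I₀ · cos²(45°) = 0.25 I₀.
I₃ = I₂ cos²(86° − 78°) = 0.25 I₀ · cos²(8°) = 0.2452 I₀.
After rotation:
Unpolarized light through the first polarizer → I₁ = ½ I₀, now polarized at 33°.
I₂ = I₁ cos²(51° − 33°) = 0.5 I₀ · cos²(18°) = 0.4523 I₀.
I₃ = I₂ cos²(86° − 51°) = 0.4523 I₀ · cos²(35°) = 0.3035 I₀.
Ratio = 0.3035 / 0.2452 = 1.238.

I_new/I_old ≈ 1.24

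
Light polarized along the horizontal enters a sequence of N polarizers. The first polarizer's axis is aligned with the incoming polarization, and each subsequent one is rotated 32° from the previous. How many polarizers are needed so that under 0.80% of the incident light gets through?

N = 16

First polarizer is aligned with the polarization: full transmission.
Each further stage multiplies by cos²(32°) = 0.7192.
After N polarizers: T = 0.7192^(N−1). Require T < 0.0080 ⇒ N−1 > ln(0.0080)/ln(0.7192) = 14.65, so N−1 ≥ 15 and N = 16.
Check: N=16 gives T = 0.007122 < 0.0080; N=15 gives T = 0.009903.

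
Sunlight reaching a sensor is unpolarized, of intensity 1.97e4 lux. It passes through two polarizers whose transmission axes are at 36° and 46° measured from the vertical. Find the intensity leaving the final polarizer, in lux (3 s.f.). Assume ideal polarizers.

I ≈ 9550 lux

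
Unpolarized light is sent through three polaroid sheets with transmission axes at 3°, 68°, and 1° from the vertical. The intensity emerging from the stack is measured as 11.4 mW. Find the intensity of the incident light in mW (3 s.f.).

I₀ ≈ 836 mW

Unpolarized light through the first polarizer → I₁ = ½ I₀, now polarized at 3°.
I₂ = I₁ cos²(68° − 3°) = 0.5 I₀ · cos²(65°) = 0.0893 I₀.
I₃ = I₂ cos²(1° − 68°) = 0.0893 I₀ · cos²(67°) = 0.01363 I₀.
So 11.4 mW = 0.01363 I₀, giving I₀ = 11.4/0.01363 = 836.1 mW.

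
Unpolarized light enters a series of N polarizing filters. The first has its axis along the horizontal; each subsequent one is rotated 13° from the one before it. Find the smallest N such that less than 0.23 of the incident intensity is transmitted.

N = 16

First polarizer halves the unpolarized light: factor 1/2.
Each further stage multiplies by cos²(13°) = 0.9494.
After N polarizers: T = 0.5·0.9494^(N−1). Require T < 0.23 ⇒ N−1 > ln(0.23/0.5)/ln(0.9494) = 14.95, so N−1 ≥ 15 and N = 16.
Check: N=16 gives T = 0.2294 < 0.23; N=15 gives T = 0.2417.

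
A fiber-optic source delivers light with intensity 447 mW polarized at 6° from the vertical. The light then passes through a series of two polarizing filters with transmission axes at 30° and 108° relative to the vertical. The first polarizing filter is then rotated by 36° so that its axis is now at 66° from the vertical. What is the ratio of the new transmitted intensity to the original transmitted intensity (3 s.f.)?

I_new/I_old ≈ 3.83

Before rotation:
I₁ = I₀ cos²(30° − 6°) = I₀ cos²(24°) = 0.8346 I₀.
I₂ = I₁ cos²(108° − 30°) = 0.8346 I₀ · cos²(78°) = 0.03608 I₀.
After rotation:
I₁ = I₀ cos²(66° − 6°) = I₀ cos²(60°) = 0.25 I₀.
I₂ = I₁ cos²(108° − 66°) = 0.25 I₀ · cos²(42°) = 0.1381 I₀.
Ratio = 0.1381 / 0.03608 = 3.827.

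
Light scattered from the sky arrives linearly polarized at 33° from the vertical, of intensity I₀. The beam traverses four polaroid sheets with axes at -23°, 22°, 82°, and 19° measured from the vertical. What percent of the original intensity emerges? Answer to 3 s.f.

I₁ = I₀ cos²(-23° − 33°) = I₀ cos²(56°) = 0.3127 I₀.
I₂ = I₁ cos²(22° + 23°) = 0.3127 I₀ · cos²(45°) = 0.1563 I₀.
I₃ = I₂ cos²(82° − 22°) = 0.1563 I₀ · cos²(60°) = 0.03909 I₀.
I₄ = I₃ cos²(19° − 82°) = 0.03909 I₀ · cos²(63°) = 0.008056 I₀.
That is 0.8056% of the incident intensity.

≈ 0.806%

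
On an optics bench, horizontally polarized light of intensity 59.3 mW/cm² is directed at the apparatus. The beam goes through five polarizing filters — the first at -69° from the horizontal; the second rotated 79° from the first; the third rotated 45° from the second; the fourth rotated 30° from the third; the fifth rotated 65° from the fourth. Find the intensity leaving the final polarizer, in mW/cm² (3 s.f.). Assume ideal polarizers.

I ≈ 0.0186 mW/cm²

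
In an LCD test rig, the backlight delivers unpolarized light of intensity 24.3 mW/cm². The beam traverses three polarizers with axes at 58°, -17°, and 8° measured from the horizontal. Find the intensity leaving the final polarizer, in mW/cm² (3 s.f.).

I ≈ 0.669 mW/cm²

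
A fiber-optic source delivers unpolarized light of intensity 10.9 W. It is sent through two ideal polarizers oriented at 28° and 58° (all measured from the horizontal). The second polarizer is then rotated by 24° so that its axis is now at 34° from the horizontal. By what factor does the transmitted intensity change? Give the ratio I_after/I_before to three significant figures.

Before rotation:
Unpolarized light through the first polarizer → I₁ = ½ I₀, now polarized at 28°.
I₂ = I₁ cos²(58° − 28°) = 0.5 I₀ · cos²(30°) = 0.375 I₀.
After rotation:
Unpolarized light through the first polarizer → I₁ = ½ I₀, now polarized at 28°.
I₂ = I₁ cos²(34° − 28°) = 0.5 I₀ · cos²(6°) = 0.4945 I₀.
Ratio = 0.4945 / 0.375 = 1.319.

I_new/I_old ≈ 1.32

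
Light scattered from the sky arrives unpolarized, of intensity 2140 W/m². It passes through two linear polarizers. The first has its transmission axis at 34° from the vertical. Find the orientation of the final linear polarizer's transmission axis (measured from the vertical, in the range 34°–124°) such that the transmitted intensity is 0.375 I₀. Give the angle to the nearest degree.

Unpolarized light through the first polarizer → I₁ = ½ I₀, now polarized at 34°.
Need I₂/I₀ = 0.375, so cos²(θ − 34°) = 0.375 / 0.5 = 0.75.
θ − 34° = arccos(√0.75) = 30.0°, giving θ ≈ 34 + 30.0 = 64.0°.

θ ≈ 64°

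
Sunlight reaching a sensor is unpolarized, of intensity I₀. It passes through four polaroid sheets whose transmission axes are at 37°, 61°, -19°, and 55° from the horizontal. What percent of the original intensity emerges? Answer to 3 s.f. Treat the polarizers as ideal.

≈ 0.0956%

Unpolarized light through the first polarizer → I₁ = ½ I₀, now polarized at 37°.
I₂ = I₁ cos²(61° − 37°) = 0.5 I₀ · cos²(24°) = 0.4173 I₀.
I₃ = I₂ cos²(-19° − 61°) = 0.4173 I₀ · cos²(80°) = 0.01258 I₀.
I₄ = I₃ cos²(55° + 19°) = 0.01258 I₀ · cos²(74°) = 0.000956 I₀.
That is 0.0956% of the incident intensity.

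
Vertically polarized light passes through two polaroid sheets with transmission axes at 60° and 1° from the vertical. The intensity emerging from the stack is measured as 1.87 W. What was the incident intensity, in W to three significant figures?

I₀ ≈ 28.2 W

I₁ = I₀ cos²(60° − 0°) = I₀ cos²(60°) = 0.25 I₀.
I₂ = I₁ cos²(1° − 60°) = 0.25 I₀ · cos²(59°) = 0.06632 I₀.
So 1.87 W = 0.06632 I₀, giving I₀ = 1.87/0.06632 = 28.2 W.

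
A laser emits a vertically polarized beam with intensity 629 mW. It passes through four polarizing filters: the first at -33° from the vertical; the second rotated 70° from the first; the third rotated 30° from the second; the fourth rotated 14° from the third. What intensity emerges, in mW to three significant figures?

I ≈ 36.5 mW

By Malus's law, I₁ = 629 mW · cos²(33°) = 442.4 mW.
I₂ = I₁ · cos²(70°) = 442.4 · 0.117 = 51.75 mW.
I₃ = I₂ · cos²(30°) = 51.75 · 0.75 = 38.81 mW.
I₄ = I₃ · cos²(14°) = 38.81 · 0.9415 = 36.54 mW.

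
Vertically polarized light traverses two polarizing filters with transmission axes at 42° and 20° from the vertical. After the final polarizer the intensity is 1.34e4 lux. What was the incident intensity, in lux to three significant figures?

I₁ = I₀ cos²(42° − 0°) = I₀ cos²(42°) = 0.5523 I₀.
I₂ = I₁ cos²(20° − 42°) = 0.5523 I₀ · cos²(22°) = 0.4748 I₀.
So 1.34e4 lux = 0.4748 I₀, giving I₀ = 1.34e4/0.4748 = 2.822e+04 lux.

I₀ ≈ 2.82e4 lux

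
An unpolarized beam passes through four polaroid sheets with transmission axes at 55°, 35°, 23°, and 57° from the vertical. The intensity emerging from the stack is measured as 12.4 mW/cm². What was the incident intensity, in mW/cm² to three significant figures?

Unpolarized light through the first polarizer → I₁ = ½ I₀, now polarized at 55°.
I₂ = I₁ cos²(35° − 55°) = 0.5 I₀ · cos²(20°) = 0.4415 I₀.
I₃ = I₂ cos²(23° − 35°) = 0.4415 I₀ · cos²(12°) = 0.4224 I₀.
I₄ = I₃ cos²(57° − 23°) = 0.4224 I₀ · cos²(34°) = 0.2903 I₀.
So 12.4 mW/cm² = 0.2903 I₀, giving I₀ = 12.4/0.2903 = 42.71 mW/cm².

I₀ ≈ 42.7 mW/cm²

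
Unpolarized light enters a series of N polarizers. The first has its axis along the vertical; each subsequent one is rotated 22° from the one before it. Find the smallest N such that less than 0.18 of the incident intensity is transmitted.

First polarizer halves the unpolarized light: factor 1/2.
Each further stage multiplies by cos²(22°) = 0.8597.
After N polarizers: T = 0.5·0.8597^(N−1). Require T < 0.18 ⇒ N−1 > ln(0.18/0.5)/ln(0.8597) = 6.76, so N−1 ≥ 7 and N = 8.
Check: N=8 gives T = 0.1735 < 0.18; N=7 gives T = 0.2018.

N = 8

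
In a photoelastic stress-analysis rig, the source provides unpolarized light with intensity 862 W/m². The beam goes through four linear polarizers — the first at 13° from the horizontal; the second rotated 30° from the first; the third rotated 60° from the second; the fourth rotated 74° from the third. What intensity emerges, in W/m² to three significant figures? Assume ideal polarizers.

I ≈ 6.14 W/m²

Unpolarized light through the first polarizer → I₁ = 862 W/m²/2 = 431 W/m², polarized at 13°.
I₂ = I₁ · cos²(30°) = 431 · 0.75 = 323.3 W/m².
I₃ = I₂ · cos²(60°) = 323.3 · 0.25 = 80.81 W/m².
I₄ = I₃ · cos²(74°) = 80.81 · 0.07598 = 6.14 W/m².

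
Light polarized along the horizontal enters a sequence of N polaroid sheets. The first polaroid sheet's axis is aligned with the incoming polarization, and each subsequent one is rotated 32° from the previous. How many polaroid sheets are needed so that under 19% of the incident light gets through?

N = 7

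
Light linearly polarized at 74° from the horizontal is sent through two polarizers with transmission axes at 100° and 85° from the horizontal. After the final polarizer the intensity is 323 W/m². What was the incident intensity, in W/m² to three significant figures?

I₀ ≈ 429 W/m²

I₁ = I₀ cos²(100° − 74°) = I₀ cos²(26°) = 0.8078 I₀.
I₂ = I₁ cos²(85° − 100°) = 0.8078 I₀ · cos²(15°) = 0.7537 I₀.
So 323 W/m² = 0.7537 I₀, giving I₀ = 323/0.7537 = 428.5 W/m².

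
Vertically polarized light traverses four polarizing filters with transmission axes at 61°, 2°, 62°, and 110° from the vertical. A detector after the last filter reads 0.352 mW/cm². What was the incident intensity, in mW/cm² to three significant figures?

I₀ ≈ 50.4 mW/cm²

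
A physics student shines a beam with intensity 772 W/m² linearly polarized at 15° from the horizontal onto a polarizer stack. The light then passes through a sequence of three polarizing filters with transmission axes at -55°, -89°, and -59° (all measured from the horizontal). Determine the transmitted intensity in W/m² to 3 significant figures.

I₁ = 772 W/m² · cos²(70°) = 90.31 W/m².
I₂ = I₁ · cos²(34°) = 90.31 · 0.6873 = 62.07 W/m².
I₃ = I₂ · cos²(30°) = 62.07 · 0.75 = 46.55 W/m².

I ≈ 46.6 W/m²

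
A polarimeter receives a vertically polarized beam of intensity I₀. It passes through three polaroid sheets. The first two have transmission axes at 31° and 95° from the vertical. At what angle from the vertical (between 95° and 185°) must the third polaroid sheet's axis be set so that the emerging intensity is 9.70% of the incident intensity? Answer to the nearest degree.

I₁ = I₀ cos²(31° − 0°) = I₀ cos²(31°) = 0.7347 I₀.
I₂ = I₁ cos²(95° − 31°) = 0.7347 I₀ · cos²(64°) = 0.1412 I₀.
Need I₃/I₀ = 0.097, so cos²(θ − 95°) = 0.097 / 0.1412 = 0.687.
θ − 95° = arccos(√0.687) = 34.0°, giving θ ≈ 95 + 34.0 = 129.0°.

θ ≈ 129°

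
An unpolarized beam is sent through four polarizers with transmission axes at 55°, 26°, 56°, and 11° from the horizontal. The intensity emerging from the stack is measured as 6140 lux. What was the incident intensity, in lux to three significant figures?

Unpolarized light through the first polarizer → I₁ = ½ I₀, now polarized at 55°.
I₂ = I₁ cos²(26° − 55°) = 0.5 I₀ · cos²(29°) = 0.3825 I₀.
I₃ = I₂ cos²(56° − 26°) = 0.3825 I₀ · cos²(30°) = 0.2869 I₀.
I₄ = I₃ cos²(11° − 56°) = 0.2869 I₀ · cos²(45°) = 0.1434 I₀.
So 6140 lux = 0.1434 I₀, giving I₀ = 6140/0.1434 = 4.281e+04 lux.

I₀ ≈ 4.28e4 lux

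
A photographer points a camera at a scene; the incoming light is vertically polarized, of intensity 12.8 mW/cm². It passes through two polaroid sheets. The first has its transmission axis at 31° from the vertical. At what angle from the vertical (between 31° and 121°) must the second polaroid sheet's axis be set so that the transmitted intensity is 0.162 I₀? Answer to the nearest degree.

By Malus's law, I₁ = I₀ cos²(31° − 0°) = I₀ cos²(31°) = 0.7347 I₀.
Need I₂/I₀ = 0.162, so cos²(θ − 31°) = 0.162 / 0.7347 = 0.2205.
θ − 31° = arccos(√0.2205) = 62.0°, giving θ ≈ 31 + 62.0 = 93.0°.

θ ≈ 93°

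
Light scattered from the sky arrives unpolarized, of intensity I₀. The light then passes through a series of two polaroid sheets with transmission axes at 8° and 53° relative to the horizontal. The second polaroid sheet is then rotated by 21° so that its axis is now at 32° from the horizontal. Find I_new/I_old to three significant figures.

I_new/I_old ≈ 1.67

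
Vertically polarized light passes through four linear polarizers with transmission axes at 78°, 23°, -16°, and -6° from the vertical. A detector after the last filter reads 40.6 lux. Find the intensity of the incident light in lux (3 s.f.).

I₀ ≈ 4870 lux

I₁ = I₀ cos²(78° − 0°) = I₀ cos²(78°) = 0.04323 I₀.
I₂ = I₁ cos²(23° − 78°) = 0.04323 I₀ · cos²(55°) = 0.01422 I₀.
I₃ = I₂ cos²(-16° − 23°) = 0.01422 I₀ · cos²(39°) = 0.008589 I₀.
I₄ = I₃ cos²(-6° + 16°) = 0.008589 I₀ · cos²(10°) = 0.00833 I₀.
So 40.6 lux = 0.00833 I₀, giving I₀ = 40.6/0.00833 = 4874 lux.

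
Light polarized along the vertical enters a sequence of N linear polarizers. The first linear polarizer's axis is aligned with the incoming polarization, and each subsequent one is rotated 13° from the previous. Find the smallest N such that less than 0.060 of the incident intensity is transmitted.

N = 56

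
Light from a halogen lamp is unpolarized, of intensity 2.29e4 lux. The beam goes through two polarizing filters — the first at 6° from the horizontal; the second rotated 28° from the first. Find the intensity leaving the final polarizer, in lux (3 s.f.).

I ≈ 8930 lux

Unpolarized light through the first polarizer → I₁ = 2.29e4 lux/2 = 1.145e+04 lux, polarized at 6°.
I₂ = I₁ · cos²(28°) = 1.145e+04 · 0.7796 = 8926 lux.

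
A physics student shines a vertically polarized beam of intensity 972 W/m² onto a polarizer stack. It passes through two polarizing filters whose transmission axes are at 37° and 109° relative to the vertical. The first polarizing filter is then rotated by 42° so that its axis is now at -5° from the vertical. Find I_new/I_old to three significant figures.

I_new/I_old ≈ 2.70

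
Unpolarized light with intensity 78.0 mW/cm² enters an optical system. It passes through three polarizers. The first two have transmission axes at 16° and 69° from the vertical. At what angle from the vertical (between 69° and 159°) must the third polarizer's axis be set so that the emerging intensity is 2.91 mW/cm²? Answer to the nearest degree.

Unpolarized light through the first polarizer → I₁ = ½ I₀, now polarized at 16°.
I₂ = I₁ cos²(69° − 16°) = 0.5 I₀ · cos²(53°) = 0.1811 I₀.
Target fraction: 2.91 / 78.0 mW/cm² = 0.03731 of I₀.
Need I₃/I₀ = 0.03731, so cos²(θ − 69°) = 0.03731 / 0.1811 = 0.206.
θ − 69° = arccos(√0.206) = 63.0°, giving θ ≈ 69 + 63.0 = 132.0°.

θ ≈ 132°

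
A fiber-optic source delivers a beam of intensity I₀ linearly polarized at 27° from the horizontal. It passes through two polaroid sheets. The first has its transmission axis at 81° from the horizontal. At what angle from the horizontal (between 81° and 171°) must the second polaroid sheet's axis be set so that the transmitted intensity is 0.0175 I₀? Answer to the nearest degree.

By Malus's law, I₁ = I₀ cos²(81° − 27°) = I₀ cos²(54°) = 0.3455 I₀.
Need I₂/I₀ = 0.0175, so cos²(θ − 81°) = 0.0175 / 0.3455 = 0.05065.
θ − 81° = arccos(√0.05065) = 77.0°, giving θ ≈ 81 + 77.0 = 158.0°.

θ ≈ 158°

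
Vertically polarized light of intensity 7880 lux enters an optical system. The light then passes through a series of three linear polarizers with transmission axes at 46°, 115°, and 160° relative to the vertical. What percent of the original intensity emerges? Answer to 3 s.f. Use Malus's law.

By Malus's law, I₁ = 7880 lux · cos²(46°) = 3802 lux.
I₂ = I₁ · cos²(69°) = 3802 · 0.1284 = 488.3 lux.
I₃ = I₂ · cos²(45°) = 488.3 · 0.5 = 244.2 lux.
That is 3.099% of the incident intensity.

≈ 3.10%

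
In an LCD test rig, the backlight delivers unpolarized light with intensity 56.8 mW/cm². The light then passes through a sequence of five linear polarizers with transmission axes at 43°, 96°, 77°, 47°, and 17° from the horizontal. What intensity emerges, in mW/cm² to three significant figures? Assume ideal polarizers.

I ≈ 5.17 mW/cm²

Unpolarized light through the first polarizer → I₁ = 56.8 mW/cm²/2 = 28.4 mW/cm², polarized at 43°.
I₂ = I₁ · cos²(53°) = 28.4 · 0.3622 = 10.29 mW/cm².
I₃ = I₂ · cos²(19°) = 10.29 · 0.894 = 9.196 mW/cm².
I₄ = I₃ · cos²(30°) = 9.196 · 0.75 = 6.897 mW/cm².
I₅ = I₄ · cos²(30°) = 6.897 · 0.75 = 5.173 mW/cm².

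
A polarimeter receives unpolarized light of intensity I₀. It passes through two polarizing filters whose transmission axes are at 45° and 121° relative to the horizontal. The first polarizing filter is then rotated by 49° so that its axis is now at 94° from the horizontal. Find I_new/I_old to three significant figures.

I_new/I_old ≈ 13.6

Before rotation:
Unpolarized light through the first polarizer → I₁ = ½ I₀, now polarized at 45°.
I₂ = I₁ cos²(121° − 45°) = 0.5 I₀ · cos²(76°) = 0.02926 I₀.
After rotation:
Unpolarized light through the first polarizer → I₁ = ½ I₀, now polarized at 94°.
I₂ = I₁ cos²(121° − 94°) = 0.5 I₀ · cos²(27°) = 0.3969 I₀.
Ratio = 0.3969 / 0.02926 = 13.56.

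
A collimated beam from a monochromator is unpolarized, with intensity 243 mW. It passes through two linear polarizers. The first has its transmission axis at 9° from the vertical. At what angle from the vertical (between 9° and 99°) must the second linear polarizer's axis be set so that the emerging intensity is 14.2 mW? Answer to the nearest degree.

θ ≈ 79°

Unpolarized light through the first polarizer → I₁ = ½ I₀, now polarized at 9°.
Target fraction: 14.2 / 243 mW = 0.05844 of I₀.
Need I₂/I₀ = 0.05844, so cos²(θ − 9°) = 0.05844 / 0.5 = 0.1169.
θ − 9° = arccos(√0.1169) = 70.0°, giving θ ≈ 9 + 70.0 = 79.0°.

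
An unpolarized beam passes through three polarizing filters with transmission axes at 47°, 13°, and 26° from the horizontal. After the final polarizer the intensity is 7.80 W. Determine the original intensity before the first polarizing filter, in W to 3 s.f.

Unpolarized light through the first polarizer → I₁ = ½ I₀, now polarized at 47°.
I₂ = I₁ cos²(13° − 47°) = 0.5 I₀ · cos²(34°) = 0.3437 I₀.
I₃ = I₂ cos²(26° − 13°) = 0.3437 I₀ · cos²(13°) = 0.3263 I₀.
So 7.80 W = 0.3263 I₀, giving I₀ = 7.80/0.3263 = 23.91 W.

I₀ ≈ 23.9 W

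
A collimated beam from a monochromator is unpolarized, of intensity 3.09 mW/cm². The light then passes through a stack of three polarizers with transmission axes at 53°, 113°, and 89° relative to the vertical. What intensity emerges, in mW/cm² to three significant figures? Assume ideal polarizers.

Unpolarized light through the first polarizer → I₁ = 3.09 mW/cm²/2 = 1.545 mW/cm², polarized at 53°.
I₂ = I₁ · cos²(60°) = 1.545 · 0.25 = 0.3863 mW/cm².
I₃ = I₂ · cos²(24°) = 0.3863 · 0.8346 = 0.3224 mW/cm².

I ≈ 0.322 mW/cm²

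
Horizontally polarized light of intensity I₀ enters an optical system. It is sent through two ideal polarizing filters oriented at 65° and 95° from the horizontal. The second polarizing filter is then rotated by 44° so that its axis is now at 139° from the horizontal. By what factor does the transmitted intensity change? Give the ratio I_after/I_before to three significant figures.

I_new/I_old ≈ 0.101

Before rotation:
By Malus's law, I₁ = I₀ cos²(65° − 0°) = I₀ cos²(65°) = 0.1786 I₀.
I₂ = I₁ cos²(95° − 65°) = 0.1786 I₀ · cos²(30°) = 0.134 I₀.
After rotation:
I₁ = I₀ cos²(65° − 0°) = I₀ cos²(65°) = 0.1786 I₀.
I₂ = I₁ cos²(139° − 65°) = 0.1786 I₀ · cos²(74°) = 0.01357 I₀.
Ratio = 0.01357 / 0.134 = 0.1013.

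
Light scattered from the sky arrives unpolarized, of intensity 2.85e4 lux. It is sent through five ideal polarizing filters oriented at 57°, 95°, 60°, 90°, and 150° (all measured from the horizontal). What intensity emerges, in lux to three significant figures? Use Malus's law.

I ≈ 1110 lux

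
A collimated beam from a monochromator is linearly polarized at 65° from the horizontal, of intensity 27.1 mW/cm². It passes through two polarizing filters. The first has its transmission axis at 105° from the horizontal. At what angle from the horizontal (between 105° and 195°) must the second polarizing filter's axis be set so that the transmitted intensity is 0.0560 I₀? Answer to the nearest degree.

By Malus's law, I₁ = I₀ cos²(105° − 65°) = I₀ cos²(40°) = 0.5868 I₀.
Need I₂/I₀ = 0.056, so cos²(θ − 105°) = 0.056 / 0.5868 = 0.09543.
θ − 105° = arccos(√0.09543) = 72.0°, giving θ ≈ 105 + 72.0 = 177.0°.

θ ≈ 177°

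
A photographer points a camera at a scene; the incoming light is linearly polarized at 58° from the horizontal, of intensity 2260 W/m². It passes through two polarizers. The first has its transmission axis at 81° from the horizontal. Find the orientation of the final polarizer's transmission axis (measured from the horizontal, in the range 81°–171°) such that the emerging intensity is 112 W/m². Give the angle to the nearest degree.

I₁ = I₀ cos²(81° − 58°) = I₀ cos²(23°) = 0.8473 I₀.
Target fraction: 112 / 2260 W/m² = 0.04956 of I₀.
Need I₂/I₀ = 0.04956, so cos²(θ − 81°) = 0.04956 / 0.8473 = 0.05849.
θ − 81° = arccos(√0.05849) = 76.0°, giving θ ≈ 81 + 76.0 = 157.0°.

θ ≈ 157°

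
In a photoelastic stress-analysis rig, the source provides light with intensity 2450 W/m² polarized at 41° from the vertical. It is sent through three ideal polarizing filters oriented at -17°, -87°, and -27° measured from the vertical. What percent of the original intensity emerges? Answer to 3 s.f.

I₁ = 2450 W/m² · cos²(58°) = 688 W/m².
I₂ = I₁ · cos²(70°) = 688 · 0.117 = 80.48 W/m².
I₃ = I₂ · cos²(60°) = 80.48 · 0.25 = 20.12 W/m².
That is 0.8212% of the incident intensity.

≈ 0.821%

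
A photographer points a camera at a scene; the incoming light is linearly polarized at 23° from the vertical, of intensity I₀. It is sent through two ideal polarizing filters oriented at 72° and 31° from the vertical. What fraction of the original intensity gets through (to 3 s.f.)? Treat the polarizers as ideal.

By Malus's law, I₁ = I₀ cos²(72° − 23°) = I₀ cos²(49°) = 0.4304 I₀.
I₂ = I₁ cos²(31° − 72°) = 0.4304 I₀ · cos²(41°) = 0.2452 I₀.
Transmitted fraction = 0.2452.

≈ 0.245 I₀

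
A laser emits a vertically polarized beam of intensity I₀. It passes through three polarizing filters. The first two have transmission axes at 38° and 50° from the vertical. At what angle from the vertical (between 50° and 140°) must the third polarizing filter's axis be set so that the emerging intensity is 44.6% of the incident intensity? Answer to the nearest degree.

By Malus's law, I₁ = I₀ cos²(38° − 0°) = I₀ cos²(38°) = 0.621 I₀.
I₂ = I₁ cos²(50° − 38°) = 0.621 I₀ · cos²(12°) = 0.5941 I₀.
Need I₃/I₀ = 0.446, so cos²(θ − 50°) = 0.446 / 0.5941 = 0.7507.
θ − 50° = arccos(√0.7507) = 30.0°, giving θ ≈ 50 + 30.0 = 80.0°.

θ ≈ 80°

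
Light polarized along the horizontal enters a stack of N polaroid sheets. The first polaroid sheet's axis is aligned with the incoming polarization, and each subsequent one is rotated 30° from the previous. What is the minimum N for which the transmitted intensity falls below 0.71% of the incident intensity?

N = 19

First polarizer is aligned with the polarization: full transmission.
Each further stage multiplies by cos²(30°) = 0.75.
After N polarizers: T = 0.75^(N−1). Require T < 0.0071 ⇒ N−1 > ln(0.0071)/ln(0.75) = 17.20, so N−1 ≥ 18 and N = 19.
Check: N=19 gives T = 0.005638 < 0.0071; N=18 gives T = 0.007517.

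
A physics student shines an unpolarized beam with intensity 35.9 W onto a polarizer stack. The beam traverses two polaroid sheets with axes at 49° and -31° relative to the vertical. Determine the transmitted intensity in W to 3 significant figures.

I ≈ 0.541 W

Unpolarized light through the first polarizer → I₁ = 35.9 W/2 = 17.95 W, polarized at 49°.
I₂ = I₁ · cos²(80°) = 17.95 · 0.03015 = 0.5413 W.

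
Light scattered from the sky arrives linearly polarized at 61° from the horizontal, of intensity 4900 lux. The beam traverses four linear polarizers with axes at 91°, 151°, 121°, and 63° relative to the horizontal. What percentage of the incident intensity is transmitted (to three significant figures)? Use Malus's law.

≈ 3.95%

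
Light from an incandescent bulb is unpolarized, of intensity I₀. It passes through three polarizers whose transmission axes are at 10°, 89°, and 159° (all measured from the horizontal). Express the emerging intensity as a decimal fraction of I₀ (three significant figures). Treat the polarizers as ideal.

≈ 0.00213 I₀

Unpolarized light through the first polarizer → I₁ = ½ I₀, now polarized at 10°.
I₂ = I₁ cos²(89° − 10°) = 0.5 I₀ · cos²(79°) = 0.0182 I₀.
I₃ = I₂ cos²(159° − 89°) = 0.0182 I₀ · cos²(70°) = 0.002129 I₀.
Transmitted fraction = 0.002129.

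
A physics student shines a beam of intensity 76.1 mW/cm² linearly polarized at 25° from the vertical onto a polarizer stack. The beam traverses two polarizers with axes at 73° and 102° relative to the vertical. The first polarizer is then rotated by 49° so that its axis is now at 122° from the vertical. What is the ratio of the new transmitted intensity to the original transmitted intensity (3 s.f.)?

Before rotation:
I₁ = I₀ cos²(73° − 25°) = I₀ cos²(48°) = 0.4477 I₀.
I₂ = I₁ cos²(102° − 73°) = 0.4477 I₀ · cos²(29°) = 0.3425 I₀.
After rotation:
I₁ = I₀ cos²(122° − 25°) = I₀ cos²(83°) = 0.01485 I₀.
I₂ = I₁ cos²(102° − 122°) = 0.01485 I₀ · cos²(20°) = 0.01311 I₀.
Ratio = 0.01311 / 0.3425 = 0.03829.

I_new/I_old ≈ 0.0383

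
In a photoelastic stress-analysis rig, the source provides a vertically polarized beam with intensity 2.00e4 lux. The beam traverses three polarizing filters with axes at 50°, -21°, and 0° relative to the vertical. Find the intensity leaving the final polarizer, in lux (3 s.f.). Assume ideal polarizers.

I ≈ 763 lux

By Malus's law, I₁ = 2.00e4 lux · cos²(50°) = 8264 lux.
I₂ = I₁ · cos²(71°) = 8264 · 0.106 = 875.9 lux.
I₃ = I₂ · cos²(21°) = 875.9 · 0.8716 = 763.4 lux.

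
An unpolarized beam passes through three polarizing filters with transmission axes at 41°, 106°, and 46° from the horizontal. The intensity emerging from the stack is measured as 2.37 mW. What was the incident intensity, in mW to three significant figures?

I₀ ≈ 106 mW

Unpolarized light through the first polarizer → I₁ = ½ I₀, now polarized at 41°.
I₂ = I₁ cos²(106° − 41°) = 0.5 I₀ · cos²(65°) = 0.0893 I₀.
I₃ = I₂ cos²(46° − 106°) = 0.0893 I₀ · cos²(60°) = 0.02233 I₀.
So 2.37 mW = 0.02233 I₀, giving I₀ = 2.37/0.02233 = 106.2 mW.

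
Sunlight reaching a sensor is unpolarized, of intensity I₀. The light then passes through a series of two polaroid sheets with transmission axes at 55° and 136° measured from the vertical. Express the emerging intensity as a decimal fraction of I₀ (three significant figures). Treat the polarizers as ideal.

≈ 0.0122 I₀

Unpolarized light through the first polarizer → I₁ = ½ I₀, now polarized at 55°.
I₂ = I₁ cos²(136° − 55°) = 0.5 I₀ · cos²(81°) = 0.01224 I₀.
Transmitted fraction = 0.01224.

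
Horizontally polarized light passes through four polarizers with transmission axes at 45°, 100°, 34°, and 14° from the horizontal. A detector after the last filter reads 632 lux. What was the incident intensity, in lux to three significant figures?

I₀ ≈ 2.63e4 lux

I₁ = I₀ cos²(45° − 0°) = I₀ cos²(45°) = 0.5 I₀.
I₂ = I₁ cos²(100° − 45°) = 0.5 I₀ · cos²(55°) = 0.1645 I₀.
I₃ = I₂ cos²(34° − 100°) = 0.1645 I₀ · cos²(66°) = 0.02721 I₀.
I₄ = I₃ cos²(14° − 34°) = 0.02721 I₀ · cos²(20°) = 0.02403 I₀.
So 632 lux = 0.02403 I₀, giving I₀ = 632/0.02403 = 2.63e+04 lux.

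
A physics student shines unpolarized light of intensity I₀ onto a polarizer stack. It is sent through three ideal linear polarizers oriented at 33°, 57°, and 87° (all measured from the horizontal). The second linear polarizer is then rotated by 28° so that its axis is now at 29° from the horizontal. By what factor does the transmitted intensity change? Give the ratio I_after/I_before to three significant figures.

Before rotation:
Unpolarized light through the first polarizer → I₁ = ½ I₀, now polarized at 33°.
I₂ = I₁ cos²(57° − 33°) = 0.5 I₀ · cos²(24°) = 0.4173 I₀.
I₃ = I₂ cos²(87° − 57°) = 0.4173 I₀ · cos²(30°) = 0.313 I₀.
After rotation:
Unpolarized light through the first polarizer → I₁ = ½ I₀, now polarized at 33°.
I₂ = I₁ cos²(29° − 33°) = 0.5 I₀ · cos²(4°) = 0.4976 I₀.
I₃ = I₂ cos²(87° − 29°) = 0.4976 I₀ · cos²(58°) = 0.1397 I₀.
Ratio = 0.1397 / 0.313 = 0.4465.

I_new/I_old ≈ 0.446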